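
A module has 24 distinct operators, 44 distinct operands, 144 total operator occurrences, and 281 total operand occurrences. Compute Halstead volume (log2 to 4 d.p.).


Formula: V = N * log2(η), where N = N1 + N2 and η = η1 + η2
η = 24 + 44 = 68
N = 144 + 281 = 425
log2(68) ≈ 6.0875
V = 425 * 6.0875 = 2587.19

2587.19


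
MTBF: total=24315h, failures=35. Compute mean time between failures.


Formula: MTBF = Total operating time / Number of failures
MTBF = 24315 / 35
MTBF = 694.71 hours

694.71 hours


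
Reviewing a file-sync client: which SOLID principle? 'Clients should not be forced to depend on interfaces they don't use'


This describes the Interface Segregation Principle (ISP)

Interface Segregation Principle (ISP)


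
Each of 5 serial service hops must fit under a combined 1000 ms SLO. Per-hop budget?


Formula: per_stage = total_budget / stages
per_stage = 1000 / 5
per_stage = 200.0 ms

200.0 ms


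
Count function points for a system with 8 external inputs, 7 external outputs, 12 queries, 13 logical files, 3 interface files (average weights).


UFP = EI*4 + EO*5 + EQ*4 + ILF*10 + EIF*7
UFP = 8*4 + 7*5 + 12*4 + 13*10 + 3*7
UFP = 32 + 35 + 48 + 130 + 21
UFP = 266

266


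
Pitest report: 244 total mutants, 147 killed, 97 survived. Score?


Mutation score = killed / total * 100
Mutation score = 147 / 244 * 100
Mutation score = 60.25%

60.25%


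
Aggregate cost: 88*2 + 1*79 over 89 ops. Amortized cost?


Formula: Amortized cost = Total cost / Operations
Total cost = (88 * 2) + (1 * 79)
Total cost = 176 + 79 = 255
Amortized = 255 / 89 = 2.8652

2.8652


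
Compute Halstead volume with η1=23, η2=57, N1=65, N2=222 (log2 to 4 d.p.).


Formula: V = N * log2(η), where N = N1 + N2 and η = η1 + η2
η = 23 + 57 = 80
N = 65 + 222 = 287
log2(80) ≈ 6.3219
V = 287 * 6.3219 = 1814.39

1814.39


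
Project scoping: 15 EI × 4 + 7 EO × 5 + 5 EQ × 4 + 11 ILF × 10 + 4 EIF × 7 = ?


UFP = EI*4 + EO*5 + EQ*4 + ILF*10 + EIF*7
UFP = 15*4 + 7*5 + 5*4 + 11*10 + 4*7
UFP = 60 + 35 + 20 + 110 + 28
UFP = 253

253


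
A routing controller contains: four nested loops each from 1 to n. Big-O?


Reasoning: four levels of nesting
Complexity: O(n^4)

O(n^4)


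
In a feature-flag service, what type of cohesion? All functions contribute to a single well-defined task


Reasoning: Best: single purpose
Type: Functional cohesion

Functional cohesion


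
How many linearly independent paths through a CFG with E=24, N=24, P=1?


Formula: V(G) = E - N + 2P
V(G) = 24 - 24 + 2*1
V(G) = 0 + 2
V(G) = 2

2


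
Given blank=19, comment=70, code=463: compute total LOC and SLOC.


Total LOC = blank + comment + code
Total LOC = 19 + 70 + 463 = 552
SLOC (source only) = code = 463

Total LOC: 552, SLOC: 463


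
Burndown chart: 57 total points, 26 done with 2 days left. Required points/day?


Formula: Required rate = Remaining points / Days left
Remaining = 57 - 26 = 31 points
Required rate = 31 / 2 = 15.5 points/day

15.5 points/day


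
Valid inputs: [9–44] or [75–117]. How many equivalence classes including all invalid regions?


Valid ranges: [9,44] and [75,117]
Class 1: x < 9 — invalid
Class 2: 9 ≤ x ≤ 44 — valid
Class 3: 44 < x < 75 — invalid (gap between ranges)
Class 4: 75 ≤ x ≤ 117 — valid
Class 5: x > 117 — invalid
Total equivalence classes: 5

5 equivalence classes


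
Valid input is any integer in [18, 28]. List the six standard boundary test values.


Range: [18, 28]
Boundaries: just below min, min, min+1, max-1, max, just above max
Values: [17, 18, 19, 27, 28, 29]

[17, 18, 19, 27, 28, 29]


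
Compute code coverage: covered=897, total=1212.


Coverage = covered / total * 100
Coverage = 897 / 1212 * 100
Coverage = 74.01%

74.01%


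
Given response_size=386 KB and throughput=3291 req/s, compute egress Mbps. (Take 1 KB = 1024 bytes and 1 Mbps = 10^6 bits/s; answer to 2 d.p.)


Formula: Mbps = payload_bytes * RPS * 8 / 1e6
Payload per request = 386 KB = 386 * 1024 = 395264 bytes
Total bytes/sec = 395264 * 3291 = 1300813824
Total bits/sec = 1300813824 * 8 = 10406510592
Mbps = 10406510592 / 1e6 = 10406.51

10406.51 Mbps


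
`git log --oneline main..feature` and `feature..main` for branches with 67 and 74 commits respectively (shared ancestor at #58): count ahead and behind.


Common ancestor: commit #58
feature commits after divergence: 67 - 58 = 9
main commits after divergence: 74 - 58 = 16
feature is 9 commits ahead of main
main is 16 commits ahead of feature

feature ahead: 9, main ahead: 16


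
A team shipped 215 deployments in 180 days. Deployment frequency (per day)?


Formula: deployments per day = releases / days
= 215 / 180
= 1.194 deploys/day
(equivalently, 8.36 deploys/week)

1.194 deploys/day


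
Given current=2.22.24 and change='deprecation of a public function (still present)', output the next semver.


Current: 2.22.24
Change category: 'deprecation of a public function (still present)' → minor bump
SemVer rule: minor bump → increment MINOR, reset PATCH to 0 (MAJOR unchanged)
New: 2.23.0

2.23.0


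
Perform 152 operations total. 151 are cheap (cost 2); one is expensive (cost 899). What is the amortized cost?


Formula: Amortized cost = Total cost / Operations
Total cost = (151 * 2) + (1 * 899)
Total cost = 302 + 899 = 1201
Amortized = 1201 / 152 = 7.9013

7.9013


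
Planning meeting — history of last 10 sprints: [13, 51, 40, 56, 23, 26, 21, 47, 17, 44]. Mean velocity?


Formula: Avg velocity = Total points / Number of sprints
Points: [13, 51, 40, 56, 23, 26, 21, 47, 17, 44]
Sum = 13 + 51 + 40 + 56 + 23 + 26 + 21 + 47 + 17 + 44 = 338
Avg velocity = 338 / 10 = 33.8 points/sprint

33.8 points/sprint


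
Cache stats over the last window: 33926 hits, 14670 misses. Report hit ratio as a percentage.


Formula: hit rate = hits / (hits + misses) * 100
hit rate = 33926 / (33926 + 14670) * 100
hit rate = 33926 / 48596 * 100
hit rate = 69.81%

69.81%


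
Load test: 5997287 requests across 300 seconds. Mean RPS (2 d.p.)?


Formula: throughput = requests / seconds
throughput = 5997287 / 300
throughput = 19990.96 requests/second

19990.96 requests/second


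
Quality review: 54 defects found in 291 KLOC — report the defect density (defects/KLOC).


Defect density = defects / KLOC
Defect density = 54 / 291
Defect density = 0.186 defects/KLOC

0.186 defects/KLOC


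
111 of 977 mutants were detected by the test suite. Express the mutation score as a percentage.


Mutation score = killed / total * 100
Mutation score = 111 / 977 * 100
Mutation score = 11.36%

11.36%


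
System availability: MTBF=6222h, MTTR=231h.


Availability = MTBF / (MTBF + MTTR)
Availability = 6222 / (6222 + 231)
Availability = 6222 / 6453
Availability = 96.4203%

96.4203%


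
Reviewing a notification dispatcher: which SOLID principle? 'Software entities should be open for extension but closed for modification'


This describes the Open/Closed Principle (OCP)

Open/Closed Principle (OCP)


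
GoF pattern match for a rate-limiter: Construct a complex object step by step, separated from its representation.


This matches the Builder pattern

Builder


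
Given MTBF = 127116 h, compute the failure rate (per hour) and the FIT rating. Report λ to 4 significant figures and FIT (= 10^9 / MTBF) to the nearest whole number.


Formula: λ = 1 / MTBF; FIT = λ × 1e9 = 1e9 / MTBF
λ = 1 / 127116 ≈ 7.867e-06 failures/hour
FIT = 1e9 / 127116 ≈ 7867 failures per 1e9 hours (nearest whole number)

λ = 7.867e-06 /h, FIT = 7867


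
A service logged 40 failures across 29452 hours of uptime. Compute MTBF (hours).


Formula: MTBF = Total operating time / Number of failures
MTBF = 29452 / 40
MTBF = 736.3 hours

736.3 hours


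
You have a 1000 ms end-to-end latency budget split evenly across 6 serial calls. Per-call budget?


Formula: per_stage = total_budget / stages
per_stage = 1000 / 6
per_stage = 166.67 ms

166.67 ms


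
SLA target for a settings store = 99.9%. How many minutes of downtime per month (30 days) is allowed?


Formula: allowed downtime = period * (100 - SLA) / 100
Period (month (30 days)) = 43200 minutes
Unavailability fraction = (100 - 99.9) / 100
Allowed downtime = 43200 * (100 - 99.9) / 100
Allowed downtime = 43.2 minutes

43.2 minutes


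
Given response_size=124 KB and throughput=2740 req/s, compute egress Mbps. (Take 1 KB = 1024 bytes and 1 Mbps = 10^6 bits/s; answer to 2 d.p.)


Formula: Mbps = payload_bytes * RPS * 8 / 1e6
Payload per request = 124 KB = 124 * 1024 = 126976 bytes
Total bytes/sec = 126976 * 2740 = 347914240
Total bits/sec = 347914240 * 8 = 2783313920
Mbps = 2783313920 / 1e6 = 2783.31

2783.31 Mbps


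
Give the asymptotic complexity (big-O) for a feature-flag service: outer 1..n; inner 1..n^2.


Reasoning: n times n^2
Complexity: O(n^3)

O(n^3)


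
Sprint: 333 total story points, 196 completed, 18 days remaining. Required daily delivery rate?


Formula: Required rate = Remaining points / Days left
Remaining = 333 - 196 = 137 points
Required rate = 137 / 18 = 7.61 points/day

7.61 points/day


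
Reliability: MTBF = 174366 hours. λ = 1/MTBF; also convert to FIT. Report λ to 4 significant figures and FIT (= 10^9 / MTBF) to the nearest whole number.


Formula: λ = 1 / MTBF; FIT = λ × 1e9 = 1e9 / MTBF
λ = 1 / 174366 ≈ 5.735e-06 failures/hour
FIT = 1e9 / 174366 ≈ 5735 failures per 1e9 hours (nearest whole number)

λ = 5.735e-06 /h, FIT = 5735


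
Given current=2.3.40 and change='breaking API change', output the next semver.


Current: 2.3.40
Change category: 'breaking API change' → major bump
SemVer rule: major bump → increment MAJOR, reset MINOR and PATCH to 0
New: 3.0.0

3.0.0


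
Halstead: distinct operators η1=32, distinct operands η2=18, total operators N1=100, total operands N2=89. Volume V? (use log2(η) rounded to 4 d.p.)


Formula: V = N * log2(η), where N = N1 + N2 and η = η1 + η2
η = 32 + 18 = 50
N = 100 + 89 = 189
log2(50) ≈ 5.6439
V = 189 * 5.6439 = 1066.70

1066.70


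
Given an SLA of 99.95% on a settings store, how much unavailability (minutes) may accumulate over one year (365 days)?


Formula: allowed downtime = period * (100 - SLA) / 100
Period (year (365 days)) = 525600 minutes
Unavailability fraction = (100 - 99.95) / 100
Allowed downtime = 525600 * (100 - 99.95) / 100
Allowed downtime = 262.8 minutes

262.8 minutes


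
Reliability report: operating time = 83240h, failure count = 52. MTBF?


Formula: MTBF = Total operating time / Number of failures
MTBF = 83240 / 52
MTBF = 1600.77 hours

1600.77 hours


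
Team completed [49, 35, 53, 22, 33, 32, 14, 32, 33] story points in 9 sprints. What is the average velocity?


Formula: Avg velocity = Total points / Number of sprints
Points: [49, 35, 53, 22, 33, 32, 14, 32, 33]
Sum = 49 + 35 + 53 + 22 + 33 + 32 + 14 + 32 + 33 = 303
Avg velocity = 303 / 9 = 33.67 points/sprint

33.67 points/sprint


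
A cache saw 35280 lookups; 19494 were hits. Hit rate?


Formula: hit rate = hits / (hits + misses) * 100
hit rate = 19494 / (19494 + 15786) * 100
hit rate = 19494 / 35280 * 100
hit rate = 55.26%

55.26%


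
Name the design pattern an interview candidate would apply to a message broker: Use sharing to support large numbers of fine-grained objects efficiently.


This matches the Flyweight pattern

Flyweight


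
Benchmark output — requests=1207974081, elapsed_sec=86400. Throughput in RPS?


Formula: throughput = requests / seconds
throughput = 1207974081 / 86400
throughput = 13981.18 requests/second

13981.18 requests/second


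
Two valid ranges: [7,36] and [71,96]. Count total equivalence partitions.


Valid ranges: [7,36] and [71,96]
Class 1: x < 7 — invalid
Class 2: 7 ≤ x ≤ 36 — valid
Class 3: 36 < x < 71 — invalid (gap between ranges)
Class 4: 71 ≤ x ≤ 96 — valid
Class 5: x > 96 — invalid
Total equivalence classes: 5

5 equivalence classes


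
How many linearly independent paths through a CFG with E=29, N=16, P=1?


Formula: V(G) = E - N + 2P
V(G) = 29 - 16 + 2*1
V(G) = 13 + 2
V(G) = 15

15


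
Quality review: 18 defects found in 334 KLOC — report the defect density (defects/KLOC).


Defect density = defects / KLOC
Defect density = 18 / 334
Defect density = 0.054 defects/KLOC

0.054 defects/KLOC


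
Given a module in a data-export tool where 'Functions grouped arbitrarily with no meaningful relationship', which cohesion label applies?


Reasoning: Worst: random grouping
Type: Coincidental cohesion

Coincidental cohesion


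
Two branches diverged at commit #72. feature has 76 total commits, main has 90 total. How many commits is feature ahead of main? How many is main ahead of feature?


Common ancestor: commit #72
feature commits after divergence: 76 - 72 = 4
main commits after divergence: 90 - 72 = 18
feature is 4 commits ahead of main
main is 18 commits ahead of feature

feature ahead: 4, main ahead: 18


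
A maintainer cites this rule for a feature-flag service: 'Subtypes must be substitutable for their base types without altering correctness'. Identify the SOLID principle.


This describes the Liskov Substitution Principle (LSP)

Liskov Substitution Principle (LSP)


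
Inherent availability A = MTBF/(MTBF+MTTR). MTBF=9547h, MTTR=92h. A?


Availability = MTBF / (MTBF + MTTR)
Availability = 9547 / (9547 + 92)
Availability = 9547 / 9639
Availability = 99.0455%

99.0455%


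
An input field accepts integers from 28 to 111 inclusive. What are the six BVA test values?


Range: [28, 111]
Boundaries: just below min, min, min+1, max-1, max, just above max
Values: [27, 28, 29, 110, 111, 112]

[27, 28, 29, 110, 111, 112]


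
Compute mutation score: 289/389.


Mutation score = killed / total * 100
Mutation score = 289 / 389 * 100
Mutation score = 74.29%

74.29%


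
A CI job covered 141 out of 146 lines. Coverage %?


Coverage = covered / total * 100
Coverage = 141 / 146 * 100
Coverage = 96.58%

96.58%


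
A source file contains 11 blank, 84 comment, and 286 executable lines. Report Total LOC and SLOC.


Total LOC = blank + comment + code
Total LOC = 11 + 84 + 286 = 381
SLOC (source only) = code = 286

Total LOC: 381, SLOC: 286


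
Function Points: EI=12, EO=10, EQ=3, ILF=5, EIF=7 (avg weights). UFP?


UFP = EI*4 + EO*5 + EQ*4 + ILF*10 + EIF*7
UFP = 12*4 + 10*5 + 3*4 + 5*10 + 7*7
UFP = 48 + 50 + 12 + 50 + 49
UFP = 209

209


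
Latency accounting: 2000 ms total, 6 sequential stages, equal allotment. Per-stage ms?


Formula: per_stage = total_budget / stages
per_stage = 2000 / 6
per_stage = 333.33 ms

333.33 ms


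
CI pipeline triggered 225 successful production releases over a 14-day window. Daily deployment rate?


Formula: deployments per day = releases / days
= 225 / 14
= 16.071 deploys/day
(equivalently, 112.5 deploys/week)

16.071 deploys/day


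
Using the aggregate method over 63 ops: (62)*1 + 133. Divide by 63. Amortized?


Formula: Amortized cost = Total cost / Operations
Total cost = (62 * 1) + (1 * 133)
Total cost = 62 + 133 = 195
Amortized = 195 / 63 = 3.0952

3.0952


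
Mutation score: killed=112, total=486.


Mutation score = killed / total * 100
Mutation score = 112 / 486 * 100
Mutation score = 23.05%

23.05%


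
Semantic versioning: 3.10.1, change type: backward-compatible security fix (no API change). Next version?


Current: 3.10.1
Change category: 'backward-compatible security fix (no API change)' → patch bump
SemVer rule: patch bump → increment PATCH (MAJOR and MINOR unchanged)
New: 3.10.2

3.10.2


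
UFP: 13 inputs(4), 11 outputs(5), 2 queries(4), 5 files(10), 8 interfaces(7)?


UFP = EI*4 + EO*5 + EQ*4 + ILF*10 + EIF*7
UFP = 13*4 + 11*5 + 2*4 + 5*10 + 8*7
UFP = 52 + 55 + 8 + 50 + 56
UFP = 221

221


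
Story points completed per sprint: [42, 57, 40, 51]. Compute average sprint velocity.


Formula: Avg velocity = Total points / Number of sprints
Points: [42, 57, 40, 51]
Sum = 42 + 57 + 40 + 51 = 190
Avg velocity = 190 / 4 = 47.5 points/sprint

47.5 points/sprint


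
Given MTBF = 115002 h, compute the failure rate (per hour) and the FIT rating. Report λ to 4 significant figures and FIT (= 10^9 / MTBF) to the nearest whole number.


Formula: λ = 1 / MTBF; FIT = λ × 1e9 = 1e9 / MTBF
λ = 1 / 115002 ≈ 8.696e-06 failures/hour
FIT = 1e9 / 115002 ≈ 8696 failures per 1e9 hours (nearest whole number)

λ = 8.696e-06 /h, FIT = 8696


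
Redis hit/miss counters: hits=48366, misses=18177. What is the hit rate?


Formula: hit rate = hits / (hits + misses) * 100
hit rate = 48366 / (48366 + 18177) * 100
hit rate = 48366 / 66543 * 100
hit rate = 72.68%

72.68%


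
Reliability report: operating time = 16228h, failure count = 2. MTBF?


Formula: MTBF = Total operating time / Number of failures
MTBF = 16228 / 2
MTBF = 8114.0 hours

8114.0 hours


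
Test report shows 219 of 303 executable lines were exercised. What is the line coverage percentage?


Coverage = covered / total * 100
Coverage = 219 / 303 * 100
Coverage = 72.28%

72.28%


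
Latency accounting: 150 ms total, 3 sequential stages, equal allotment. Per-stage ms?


Formula: per_stage = total_budget / stages
per_stage = 150 / 3
per_stage = 50.0 ms

50.0 ms


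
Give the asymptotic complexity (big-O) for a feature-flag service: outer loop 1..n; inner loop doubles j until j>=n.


Reasoning: linear outer times logarithmic inner
Complexity: O(n log n)

O(n log n)


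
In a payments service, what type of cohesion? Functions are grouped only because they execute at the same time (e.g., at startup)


Reasoning: Related by timing only
Type: Temporal cohesion

Temporal cohesion


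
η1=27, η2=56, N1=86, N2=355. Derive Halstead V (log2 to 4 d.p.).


Formula: V = N * log2(η), where N = N1 + N2 and η = η1 + η2
η = 27 + 56 = 83
N = 86 + 355 = 441
log2(83) ≈ 6.3750
V = 441 * 6.3750 = 2811.38

2811.38


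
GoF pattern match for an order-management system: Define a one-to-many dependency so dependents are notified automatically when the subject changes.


This matches the Observer pattern

Observer


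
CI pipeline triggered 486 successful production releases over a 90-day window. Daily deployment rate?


Formula: deployments per day = releases / days
= 486 / 90
= 5.4 deploys/day
(equivalently, 37.8 deploys/week)

5.4 deploys/day


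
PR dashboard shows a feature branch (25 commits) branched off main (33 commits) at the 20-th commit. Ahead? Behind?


Common ancestor: commit #20
feature commits after divergence: 25 - 20 = 5
main commits after divergence: 33 - 20 = 13
feature is 5 commits ahead of main
main is 13 commits ahead of feature

feature ahead: 5, main ahead: 13


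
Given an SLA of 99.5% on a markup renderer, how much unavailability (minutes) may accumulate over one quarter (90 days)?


Formula: allowed downtime = period * (100 - SLA) / 100
Period (quarter (90 days)) = 129600 minutes
Unavailability fraction = (100 - 99.5) / 100
Allowed downtime = 129600 * (100 - 99.5) / 100
Allowed downtime = 648.0 minutes

648.0 minutes


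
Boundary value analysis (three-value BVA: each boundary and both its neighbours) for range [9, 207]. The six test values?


Range: [9, 207]
Boundaries: just below min, min, min+1, max-1, max, just above max
Values: [8, 9, 10, 206, 207, 208]

[8, 9, 10, 206, 207, 208]


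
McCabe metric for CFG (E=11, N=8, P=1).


Formula: V(G) = E - N + 2P
V(G) = 11 - 8 + 2*1
V(G) = 3 + 2
V(G) = 5

5


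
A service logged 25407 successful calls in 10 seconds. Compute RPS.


Formula: throughput = requests / seconds
throughput = 25407 / 10
throughput = 2540.7 requests/second

2540.7 requests/second


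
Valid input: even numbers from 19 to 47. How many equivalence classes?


Constraint: even integers in [19, 47]
Class 1: x < 19 — out-of-range invalid
Class 2: x in [19,47] but odd — wrong type invalid
Class 3: x in [19,47] and even — valid
Class 4: x > 47 — out-of-range invalid
Total equivalence classes: 4

4 equivalence classes


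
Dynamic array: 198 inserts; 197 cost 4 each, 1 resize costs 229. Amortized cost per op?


Formula: Amortized cost = Total cost / Operations
Total cost = (197 * 4) + (1 * 229)
Total cost = 788 + 229 = 1017
Amortized = 1017 / 198 = 5.1364

5.1364


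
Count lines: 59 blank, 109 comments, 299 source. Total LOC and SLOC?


Total LOC = blank + comment + code
Total LOC = 59 + 109 + 299 = 467
SLOC (source only) = code = 299

Total LOC: 467, SLOC: 299


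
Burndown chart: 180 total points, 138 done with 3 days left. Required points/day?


Formula: Required rate = Remaining points / Days left
Remaining = 180 - 138 = 42 points
Required rate = 42 / 3 = 14.0 points/day

14.0 points/day


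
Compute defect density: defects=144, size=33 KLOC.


Defect density = defects / KLOC
Defect density = 144 / 33
Defect density = 4.364 defects/KLOC

4.364 defects/KLOC


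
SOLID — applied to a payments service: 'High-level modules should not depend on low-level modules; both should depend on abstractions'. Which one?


This describes the Dependency Inversion Principle (DIP)

Dependency Inversion Principle (DIP)


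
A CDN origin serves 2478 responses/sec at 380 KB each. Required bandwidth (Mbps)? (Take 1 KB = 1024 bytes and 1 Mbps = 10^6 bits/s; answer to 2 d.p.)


Formula: Mbps = payload_bytes * RPS * 8 / 1e6
Payload per request = 380 KB = 380 * 1024 = 389120 bytes
Total bytes/sec = 389120 * 2478 = 964239360
Total bits/sec = 964239360 * 8 = 7713914880
Mbps = 7713914880 / 1e6 = 7713.91

7713.91 Mbps


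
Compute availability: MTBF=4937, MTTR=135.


Availability = MTBF / (MTBF + MTTR)
Availability = 4937 / (4937 + 135)
Availability = 4937 / 5072
Availability = 97.3383%

97.3383%


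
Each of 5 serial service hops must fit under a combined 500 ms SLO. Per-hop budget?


Formula: per_stage = total_budget / stages
per_stage = 500 / 5
per_stage = 100.0 ms

100.0 ms


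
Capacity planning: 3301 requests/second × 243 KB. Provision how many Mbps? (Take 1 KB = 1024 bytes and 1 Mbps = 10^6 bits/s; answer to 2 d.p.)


Formula: Mbps = payload_bytes * RPS * 8 / 1e6
Payload per request = 243 KB = 243 * 1024 = 248832 bytes
Total bytes/sec = 248832 * 3301 = 821394432
Total bits/sec = 821394432 * 8 = 6571155456
Mbps = 6571155456 / 1e6 = 6571.16

6571.16 Mbps


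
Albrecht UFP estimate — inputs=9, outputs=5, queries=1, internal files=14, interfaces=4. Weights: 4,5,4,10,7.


UFP = EI*4 + EO*5 + EQ*4 + ILF*10 + EIF*7
UFP = 9*4 + 5*5 + 1*4 + 14*10 + 4*7
UFP = 36 + 25 + 4 + 140 + 28
UFP = 233

233


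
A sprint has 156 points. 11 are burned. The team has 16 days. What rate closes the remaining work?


Formula: Required rate = Remaining points / Days left
Remaining = 156 - 11 = 145 points
Required rate = 145 / 16 = 9.06 points/day

9.06 points/day


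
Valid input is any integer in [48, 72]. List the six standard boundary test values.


Range: [48, 72]
Boundaries: just below min, min, min+1, max-1, max, just above max
Values: [47, 48, 49, 71, 72, 73]

[47, 48, 49, 71, 72, 73]


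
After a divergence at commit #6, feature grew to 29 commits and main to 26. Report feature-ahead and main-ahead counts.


Common ancestor: commit #6
feature commits after divergence: 29 - 6 = 23
main commits after divergence: 26 - 6 = 20
feature is 23 commits ahead of main
main is 20 commits ahead of feature

feature ahead: 23, main ahead: 20


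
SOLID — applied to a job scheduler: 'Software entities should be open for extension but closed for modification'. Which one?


This describes the Open/Closed Principle (OCP)

Open/Closed Principle (OCP)


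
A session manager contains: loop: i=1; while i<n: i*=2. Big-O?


Reasoning: i doubles each step so iterations are log2(n)
Complexity: O(log n)

O(log n)


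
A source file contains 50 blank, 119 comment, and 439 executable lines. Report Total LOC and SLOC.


Total LOC = blank + comment + code
Total LOC = 50 + 119 + 439 = 608
SLOC (source only) = code = 439

Total LOC: 608, SLOC: 439


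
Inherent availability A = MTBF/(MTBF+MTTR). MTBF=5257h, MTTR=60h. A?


Availability = MTBF / (MTBF + MTTR)
Availability = 5257 / (5257 + 60)
Availability = 5257 / 5317
Availability = 98.8715%

98.8715%


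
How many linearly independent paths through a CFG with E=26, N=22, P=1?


Formula: V(G) = E - N + 2P
V(G) = 26 - 22 + 2*1
V(G) = 4 + 2
V(G) = 6

6


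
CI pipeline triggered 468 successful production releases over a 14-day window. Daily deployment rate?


Formula: deployments per day = releases / days
= 468 / 14
= 33.429 deploys/day
(equivalently, 234.0 deploys/week)

33.429 deploys/day


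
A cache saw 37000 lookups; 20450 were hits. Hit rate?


Formula: hit rate = hits / (hits + misses) * 100
hit rate = 20450 / (20450 + 16550) * 100
hit rate = 20450 / 37000 * 100
hit rate = 55.27%

55.27%


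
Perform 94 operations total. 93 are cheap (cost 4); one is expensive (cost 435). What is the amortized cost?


Formula: Amortized cost = Total cost / Operations
Total cost = (93 * 4) + (1 * 435)
Total cost = 372 + 435 = 807
Amortized = 807 / 94 = 8.5851

8.5851


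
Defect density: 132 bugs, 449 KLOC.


Defect density = defects / KLOC
Defect density = 132 / 449
Defect density = 0.294 defects/KLOC

0.294 defects/KLOC


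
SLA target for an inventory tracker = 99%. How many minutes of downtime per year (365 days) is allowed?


Formula: allowed downtime = period * (100 - SLA) / 100
Period (year (365 days)) = 525600 minutes
Unavailability fraction = (100 - 99.0) / 100
Allowed downtime = 525600 * (100 - 99.0) / 100
Allowed downtime = 5256.0 minutes

5256.0 minutes


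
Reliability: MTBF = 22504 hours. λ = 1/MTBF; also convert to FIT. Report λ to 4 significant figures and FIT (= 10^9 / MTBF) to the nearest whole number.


Formula: λ = 1 / MTBF; FIT = λ × 1e9 = 1e9 / MTBF
λ = 1 / 22504 ≈ 4.444e-05 failures/hour
FIT = 1e9 / 22504 ≈ 44437 failures per 1e9 hours (nearest whole number)

λ = 4.444e-05 /h, FIT = 44437


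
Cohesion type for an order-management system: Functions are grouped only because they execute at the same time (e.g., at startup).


Reasoning: Related by timing only
Type: Temporal cohesion

Temporal cohesion


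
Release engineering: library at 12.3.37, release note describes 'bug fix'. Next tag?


Current: 12.3.37
Change category: 'bug fix' → patch bump
SemVer rule: patch bump → increment PATCH (MAJOR and MINOR unchanged)
New: 12.3.38

12.3.38


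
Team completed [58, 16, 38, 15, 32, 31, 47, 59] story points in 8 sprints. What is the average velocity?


Formula: Avg velocity = Total points / Number of sprints
Points: [58, 16, 38, 15, 32, 31, 47, 59]
Sum = 58 + 16 + 38 + 15 + 32 + 31 + 47 + 59 = 296
Avg velocity = 296 / 8 = 37.0 points/sprint

37.0 points/sprint


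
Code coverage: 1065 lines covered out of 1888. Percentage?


Coverage = covered / total * 100
Coverage = 1065 / 1888 * 100
Coverage = 56.41%

56.41%


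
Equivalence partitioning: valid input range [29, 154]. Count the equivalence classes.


Valid range: [29, 154]
Class 1: x < 29 — invalid
Class 2: 29 ≤ x ≤ 154 — valid
Class 3: x > 154 — invalid
Total equivalence classes: 3

3 equivalence classes


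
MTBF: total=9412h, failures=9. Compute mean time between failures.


Formula: MTBF = Total operating time / Number of failures
MTBF = 9412 / 9
MTBF = 1045.78 hours

1045.78 hours


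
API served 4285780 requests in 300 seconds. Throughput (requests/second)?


Formula: throughput = requests / seconds
throughput = 4285780 / 300
throughput = 14285.93 requests/second

14285.93 requests/second


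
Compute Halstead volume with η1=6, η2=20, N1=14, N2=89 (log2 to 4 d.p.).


Formula: V = N * log2(η), where N = N1 + N2 and η = η1 + η2
η = 6 + 20 = 26
N = 14 + 89 = 103
log2(26) ≈ 4.7004
V = 103 * 4.7004 = 484.14

484.14


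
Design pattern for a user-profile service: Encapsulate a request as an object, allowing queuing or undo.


This matches the Command pattern

Command


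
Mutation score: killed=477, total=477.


Mutation score = killed / total * 100
Mutation score = 477 / 477 * 100
Mutation score = 100.0%

100.0%


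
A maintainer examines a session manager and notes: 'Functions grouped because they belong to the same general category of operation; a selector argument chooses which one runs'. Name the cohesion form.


Reasoning: Grouped by category of activity, not by data or sequence
Type: Logical cohesion

Logical cohesion


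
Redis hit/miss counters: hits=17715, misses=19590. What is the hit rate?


Formula: hit rate = hits / (hits + misses) * 100
hit rate = 17715 / (17715 + 19590) * 100
hit rate = 17715 / 37305 * 100
hit rate = 47.49%

47.49%


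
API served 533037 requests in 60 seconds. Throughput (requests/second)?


Formula: throughput = requests / seconds
throughput = 533037 / 60
throughput = 8883.95 requests/second

8883.95 requests/second


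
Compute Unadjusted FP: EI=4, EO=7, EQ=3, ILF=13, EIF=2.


UFP = EI*4 + EO*5 + EQ*4 + ILF*10 + EIF*7
UFP = 4*4 + 7*5 + 3*4 + 13*10 + 2*7
UFP = 16 + 35 + 12 + 130 + 14
UFP = 207

207


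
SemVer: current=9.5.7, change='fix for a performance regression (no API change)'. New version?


Current: 9.5.7
Change category: 'fix for a performance regression (no API change)' → patch bump
SemVer rule: patch bump → increment PATCH (MAJOR and MINOR unchanged)
New: 9.5.8

9.5.8


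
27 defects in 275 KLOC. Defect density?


Defect density = defects / KLOC
Defect density = 27 / 275
Defect density = 0.098 defects/KLOC

0.098 defects/KLOC


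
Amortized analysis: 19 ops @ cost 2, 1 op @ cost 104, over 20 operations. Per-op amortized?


Formula: Amortized cost = Total cost / Operations
Total cost = (19 * 2) + (1 * 104)
Total cost = 38 + 104 = 142
Amortized = 142 / 20 = 7.1

7.1


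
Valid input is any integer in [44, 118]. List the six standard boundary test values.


Range: [44, 118]
Boundaries: just below min, min, min+1, max-1, max, just above max
Values: [43, 44, 45, 117, 118, 119]

[43, 44, 45, 117, 118, 119]


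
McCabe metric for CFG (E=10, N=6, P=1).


Formula: V(G) = E - N + 2P
V(G) = 10 - 6 + 2*1
V(G) = 4 + 2
V(G) = 6

6


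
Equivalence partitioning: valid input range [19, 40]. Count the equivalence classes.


Valid range: [19, 40]
Class 1: x < 19 — invalid
Class 2: 19 ≤ x ≤ 40 — valid
Class 3: x > 40 — invalid
Total equivalence classes: 3

3 equivalence classes


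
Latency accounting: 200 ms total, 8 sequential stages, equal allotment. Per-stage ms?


Formula: per_stage = total_budget / stages
per_stage = 200 / 8
per_stage = 25.0 ms

25.0 ms


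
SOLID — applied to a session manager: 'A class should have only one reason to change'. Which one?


This describes the Single Responsibility Principle (SRP)

Single Responsibility Principle (SRP)


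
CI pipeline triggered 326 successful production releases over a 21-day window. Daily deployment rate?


Formula: deployments per day = releases / days
= 326 / 21
= 15.524 deploys/day
(equivalently, 108.67 deploys/week)

15.524 deploys/day


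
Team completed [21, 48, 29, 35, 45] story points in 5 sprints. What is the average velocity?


Formula: Avg velocity = Total points / Number of sprints
Points: [21, 48, 29, 35, 45]
Sum = 21 + 48 + 29 + 35 + 45 = 178
Avg velocity = 178 / 5 = 35.6 points/sprint

35.6 points/sprint


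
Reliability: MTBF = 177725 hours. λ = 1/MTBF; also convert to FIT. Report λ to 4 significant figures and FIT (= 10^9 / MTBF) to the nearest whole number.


Formula: λ = 1 / MTBF; FIT = λ × 1e9 = 1e9 / MTBF
λ = 1 / 177725 ≈ 5.627e-06 failures/hour
FIT = 1e9 / 177725 ≈ 5627 failures per 1e9 hours (nearest whole number)

λ = 5.627e-06 /h, FIT = 5627


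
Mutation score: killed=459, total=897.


Mutation score = killed / total * 100
Mutation score = 459 / 897 * 100
Mutation score = 51.17%

51.17%


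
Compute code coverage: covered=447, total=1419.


Coverage = covered / total * 100
Coverage = 447 / 1419 * 100
Coverage = 31.5%

31.5%


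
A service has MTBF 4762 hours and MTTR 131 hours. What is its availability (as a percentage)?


Availability = MTBF / (MTBF + MTTR)
Availability = 4762 / (4762 + 131)
Availability = 4762 / 4893
Availability = 97.3227%

97.3227%


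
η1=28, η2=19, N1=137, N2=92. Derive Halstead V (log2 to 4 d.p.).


Formula: V = N * log2(η), where N = N1 + N2 and η = η1 + η2
η = 28 + 19 = 47
N = 137 + 92 = 229
log2(47) ≈ 5.5546
V = 229 * 5.5546 = 1272.00

1272.00


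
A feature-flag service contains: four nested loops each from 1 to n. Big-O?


Reasoning: four levels of nesting
Complexity: O(n^4)

O(n^4)


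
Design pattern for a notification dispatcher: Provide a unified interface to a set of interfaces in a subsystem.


This matches the Facade pattern

Facade


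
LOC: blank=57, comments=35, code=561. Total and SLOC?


Total LOC = blank + comment + code
Total LOC = 57 + 35 + 561 = 653
SLOC (source only) = code = 561

Total LOC: 653, SLOC: 561


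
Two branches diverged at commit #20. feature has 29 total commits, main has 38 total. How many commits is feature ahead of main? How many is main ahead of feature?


Common ancestor: commit #20
feature commits after divergence: 29 - 20 = 9
main commits after divergence: 38 - 20 = 18
feature is 9 commits ahead of main
main is 18 commits ahead of feature

feature ahead: 9, main ahead: 18


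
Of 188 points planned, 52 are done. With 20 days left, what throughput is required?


Formula: Required rate = Remaining points / Days left
Remaining = 188 - 52 = 136 points
Required rate = 136 / 20 = 6.8 points/day

6.8 points/day


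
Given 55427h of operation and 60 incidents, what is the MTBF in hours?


Formula: MTBF = Total operating time / Number of failures
MTBF = 55427 / 60
MTBF = 923.78 hours

923.78 hours


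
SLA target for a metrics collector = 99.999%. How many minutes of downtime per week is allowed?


Formula: allowed downtime = period * (100 - SLA) / 100
Period (week) = 10080 minutes
Unavailability fraction = (100 - 99.999) / 100
Allowed downtime = 10080 * (100 - 99.999) / 100
Allowed downtime = 0.1008 minutes

0.1008 minutes


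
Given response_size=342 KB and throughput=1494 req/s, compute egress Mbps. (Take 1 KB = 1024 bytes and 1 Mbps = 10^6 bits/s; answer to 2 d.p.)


Formula: Mbps = payload_bytes * RPS * 8 / 1e6
Payload per request = 342 KB = 342 * 1024 = 350208 bytes
Total bytes/sec = 350208 * 1494 = 523210752
Total bits/sec = 523210752 * 8 = 4185686016
Mbps = 4185686016 / 1e6 = 4185.69

4185.69 Mbps


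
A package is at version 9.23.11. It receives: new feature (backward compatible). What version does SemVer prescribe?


Current: 9.23.11
Change category: 'new feature (backward compatible)' → minor bump
SemVer rule: minor bump → increment MINOR, reset PATCH to 0 (MAJOR unchanged)
New: 9.24.0

9.24.0


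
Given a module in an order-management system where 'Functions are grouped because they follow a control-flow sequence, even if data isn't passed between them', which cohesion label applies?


Reasoning: Grouped by order of execution within a routine, not by data flow
Type: Procedural cohesion

Procedural cohesion


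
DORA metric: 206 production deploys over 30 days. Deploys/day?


Formula: deployments per day = releases / days
= 206 / 30
= 6.867 deploys/day
(equivalently, 48.07 deploys/week)

6.867 deploys/day


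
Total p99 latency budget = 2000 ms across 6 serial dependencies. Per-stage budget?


Formula: per_stage = total_budget / stages
per_stage = 2000 / 6
per_stage = 333.33 ms

333.33 ms


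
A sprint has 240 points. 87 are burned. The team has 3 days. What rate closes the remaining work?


Formula: Required rate = Remaining points / Days left
Remaining = 240 - 87 = 153 points
Required rate = 153 / 3 = 51.0 points/day

51.0 points/day


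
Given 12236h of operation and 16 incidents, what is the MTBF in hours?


Formula: MTBF = Total operating time / Number of failures
MTBF = 12236 / 16
MTBF = 764.75 hours

764.75 hours


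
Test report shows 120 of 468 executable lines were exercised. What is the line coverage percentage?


Coverage = covered / total * 100
Coverage = 120 / 468 * 100
Coverage = 25.64%

25.64%


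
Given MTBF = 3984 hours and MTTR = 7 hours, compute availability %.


Availability = MTBF / (MTBF + MTTR)
Availability = 3984 / (3984 + 7)
Availability = 3984 / 3991
Availability = 99.8246%

99.8246%


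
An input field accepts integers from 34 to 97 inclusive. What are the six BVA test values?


Range: [34, 97]
Boundaries: just below min, min, min+1, max-1, max, just above max
Values: [33, 34, 35, 96, 97, 98]

[33, 34, 35, 96, 97, 98]


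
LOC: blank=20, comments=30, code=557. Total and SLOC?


Total LOC = blank + comment + code
Total LOC = 20 + 30 + 557 = 607
SLOC (source only) = code = 557

Total LOC: 607, SLOC: 557


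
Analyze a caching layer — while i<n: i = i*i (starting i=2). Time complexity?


Reasoning: squaring drives double-exponential growth; iterations ~ log log n
Complexity: O(log log n)

O(log log n)


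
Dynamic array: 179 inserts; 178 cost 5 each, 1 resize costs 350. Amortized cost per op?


Formula: Amortized cost = Total cost / Operations
Total cost = (178 * 5) + (1 * 350)
Total cost = 890 + 350 = 1240
Amortized = 1240 / 179 = 6.9274

6.9274


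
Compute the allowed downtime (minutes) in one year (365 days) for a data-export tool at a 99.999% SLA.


Formula: allowed downtime = period * (100 - SLA) / 100
Period (year (365 days)) = 525600 minutes
Unavailability fraction = (100 - 99.999) / 100
Allowed downtime = 525600 * (100 - 99.999) / 100
Allowed downtime = 5.256 minutes

5.256 minutes


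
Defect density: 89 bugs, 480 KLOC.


Defect density = defects / KLOC
Defect density = 89 / 480
Defect density = 0.185 defects/KLOC

0.185 defects/KLOC


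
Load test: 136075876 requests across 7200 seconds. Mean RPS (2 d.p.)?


Formula: throughput = requests / seconds
throughput = 136075876 / 7200
throughput = 18899.43 requests/second

18899.43 requests/second


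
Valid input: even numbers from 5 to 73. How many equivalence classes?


Constraint: even integers in [5, 73]
Class 1: x < 5 — out-of-range invalid
Class 2: x in [5,73] but odd — wrong type invalid
Class 3: x in [5,73] and even — valid
Class 4: x > 73 — out-of-range invalid
Total equivalence classes: 4

4 equivalence classes


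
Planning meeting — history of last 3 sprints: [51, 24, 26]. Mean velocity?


Formula: Avg velocity = Total points / Number of sprints
Points: [51, 24, 26]
Sum = 51 + 24 + 26 = 101
Avg velocity = 101 / 3 = 33.67 points/sprint

33.67 points/sprint


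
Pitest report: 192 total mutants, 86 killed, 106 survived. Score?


Mutation score = killed / total * 100
Mutation score = 86 / 192 * 100
Mutation score = 44.79%

44.79%


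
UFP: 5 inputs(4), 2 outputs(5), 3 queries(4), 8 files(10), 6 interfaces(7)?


UFP = EI*4 + EO*5 + EQ*4 + ILF*10 + EIF*7
UFP = 5*4 + 2*5 + 3*4 + 8*10 + 6*7
UFP = 20 + 10 + 12 + 80 + 42
UFP = 164

164


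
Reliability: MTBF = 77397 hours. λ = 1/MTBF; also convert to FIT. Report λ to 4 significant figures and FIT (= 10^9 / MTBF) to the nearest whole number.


Formula: λ = 1 / MTBF; FIT = λ × 1e9 = 1e9 / MTBF
λ = 1 / 77397 ≈ 1.292e-05 failures/hour
FIT = 1e9 / 77397 ≈ 12920 failures per 1e9 hours (nearest whole number)

λ = 1.292e-05 /h, FIT = 12920
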